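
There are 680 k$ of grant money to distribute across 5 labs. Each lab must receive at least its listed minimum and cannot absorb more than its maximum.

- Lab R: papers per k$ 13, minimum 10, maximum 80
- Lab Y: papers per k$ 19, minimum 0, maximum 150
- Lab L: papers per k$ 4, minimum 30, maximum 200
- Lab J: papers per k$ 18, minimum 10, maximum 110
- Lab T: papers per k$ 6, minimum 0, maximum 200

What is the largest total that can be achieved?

Meeting every minimum uses 10+0+30+10+0 = 50 k$, leaving 630.
Highest papers per k$ first: Lab Y 19 > Lab J 18 > Lab R 13 > Lab T 6 > Lab L 4.
Lab Y: +150 to 150 (cap) — 480 left.
Give Lab J 100 more to hit its cap of 110 — 380 left.
Lab R takes 70 more to reach its cap of 80 — 310 left.
Give Lab T 200 more to hit its cap of 200 — 110 left.
Only 110 left; Lab L takes them to reach 140.
Total = 13×80 + 19×150 + 4×140 + 18×110 + 6×200 = 7630.

7630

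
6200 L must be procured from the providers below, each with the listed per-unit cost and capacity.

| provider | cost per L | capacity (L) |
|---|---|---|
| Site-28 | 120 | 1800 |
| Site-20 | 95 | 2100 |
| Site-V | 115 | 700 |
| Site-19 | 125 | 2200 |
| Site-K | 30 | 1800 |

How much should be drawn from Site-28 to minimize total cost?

1600

Cheapest first:
Site-K at 30: take all 1800 L ; 4400 still needed.
Take 2100 from Site-20 at 95 ; need 2300 more.
Site-V at 115: take all 700 L ; 1600 still needed.
Site-28 at 120: take 1600 of its 1800 ; requirement met.
Site-19: unused.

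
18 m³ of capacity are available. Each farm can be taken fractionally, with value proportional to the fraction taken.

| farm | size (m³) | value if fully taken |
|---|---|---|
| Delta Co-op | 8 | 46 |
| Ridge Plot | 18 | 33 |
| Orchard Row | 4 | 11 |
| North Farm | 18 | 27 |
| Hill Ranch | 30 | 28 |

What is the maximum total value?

Rank by value-to-size ratio: Delta Co-op 46/8≈5.75, Orchard Row 11/4≈2.75, Ridge Plot 33/18≈1.83, North Farm 27/18≈1.5, Hill Ranch 28/30≈0.933.
All 8 m³ of Delta Co-op fit (value 46) ; 10 remain.
Orchard Row: take in full, 4 m³ for value 11 ; 6 left.
6 m³ left: a 6/18 share of Ridge Plot gives 33×6/18 = 11.
Total value = 68.

68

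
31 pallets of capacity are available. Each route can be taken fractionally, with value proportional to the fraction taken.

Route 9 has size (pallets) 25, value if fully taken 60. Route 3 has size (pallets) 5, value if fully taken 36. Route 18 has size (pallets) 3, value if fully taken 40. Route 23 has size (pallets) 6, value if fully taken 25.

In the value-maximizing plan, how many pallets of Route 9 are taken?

Best value per unit of size first: Route 18 40/3≈13.3, Route 3 36/5≈7.2, Route 23 25/6≈4.17, Route 9 60/25≈2.4.
Take all of Route 18 (3 pallets, value 40) — 28 pallets left.
All 5 pallets of Route 3 fit (value 36) — 23 remain.
Route 23: take in full, 6 pallets for value 25 — 17 left.
17 pallets left: a 17/25 share of Route 9 gives 60×17/25 = 40.8.

17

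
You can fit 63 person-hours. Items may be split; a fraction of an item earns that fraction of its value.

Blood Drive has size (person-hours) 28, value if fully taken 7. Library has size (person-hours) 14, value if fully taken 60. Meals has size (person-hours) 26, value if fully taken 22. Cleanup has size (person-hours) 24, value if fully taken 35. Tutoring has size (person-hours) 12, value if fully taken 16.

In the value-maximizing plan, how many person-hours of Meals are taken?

Best value per unit of size first: Library 60/14≈4.29, Cleanup 35/24≈1.46, Tutoring 16/12≈1.33, Meals 22/26≈0.846, Blood Drive 7/28≈0.25.
Library: take in full, 14 person-hours for value 60 ; 49 left.
Cleanup: take in full, 24 person-hours for value 35 ; 25 left.
All 12 person-hours of Tutoring fit (value 16) ; 13 remain.
Fill the last 13 person-hours with part of Meals: 13/26 of it earns 11.

13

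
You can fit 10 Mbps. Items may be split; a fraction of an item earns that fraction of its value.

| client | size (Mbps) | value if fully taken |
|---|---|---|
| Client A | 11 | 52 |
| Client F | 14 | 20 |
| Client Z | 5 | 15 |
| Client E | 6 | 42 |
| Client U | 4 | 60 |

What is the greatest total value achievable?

102

Rank by value-to-size ratio: Client U 60/4≈15, Client E 42/6≈7, Client A 52/11≈4.73, Client Z 15/5≈3, Client F 20/14≈1.43.
All 4 Mbps of Client U fit (value 60) ; 6 remain.
All 6 Mbps of Client E fit (value 42) ; 0 remain.
Total value = 102.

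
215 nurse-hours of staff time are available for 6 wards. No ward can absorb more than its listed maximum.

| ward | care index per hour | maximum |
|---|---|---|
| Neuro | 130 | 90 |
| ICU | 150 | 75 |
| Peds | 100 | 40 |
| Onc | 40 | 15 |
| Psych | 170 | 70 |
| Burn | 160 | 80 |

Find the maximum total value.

Rank by care index per hour: Psych 170 > Burn 160 > ICU 150 > Neuro 130 > Peds 100 > Onc 40.
Give Psych 70 to hit its cap of 70 ; 145 left.
Burn: +80 to 80 (cap) ; 65 left.
Only 65 left; ICU takes them to reach 65.
Total = 150×65 + 170×70 + 160×80 = 34450.

34450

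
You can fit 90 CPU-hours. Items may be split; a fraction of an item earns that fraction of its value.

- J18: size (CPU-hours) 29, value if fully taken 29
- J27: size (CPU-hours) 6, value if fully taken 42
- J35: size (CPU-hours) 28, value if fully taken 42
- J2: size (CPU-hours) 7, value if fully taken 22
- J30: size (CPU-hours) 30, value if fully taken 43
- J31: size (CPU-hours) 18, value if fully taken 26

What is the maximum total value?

176

Sort by value density: J27 42/6≈7, J2 22/7≈3.14, J35 42/28≈1.5, J31 26/18≈1.44, J30 43/30≈1.43, J18 29/29≈1.
All 6 CPU-hours of J27 fit (value 42) — 84 remain.
All 7 CPU-hours of J2 fit (value 22) — 77 remain.
All 28 CPU-hours of J35 fit (value 42) — 49 remain.
Take all of J31 (18 CPU-hours, value 26) — 31 CPU-hours left.
All 30 CPU-hours of J30 fit (value 43) — 1 remain.
1 CPU-hours left: a 1/29 share of J18 gives 29×1/29 = 1.
Total value = 176.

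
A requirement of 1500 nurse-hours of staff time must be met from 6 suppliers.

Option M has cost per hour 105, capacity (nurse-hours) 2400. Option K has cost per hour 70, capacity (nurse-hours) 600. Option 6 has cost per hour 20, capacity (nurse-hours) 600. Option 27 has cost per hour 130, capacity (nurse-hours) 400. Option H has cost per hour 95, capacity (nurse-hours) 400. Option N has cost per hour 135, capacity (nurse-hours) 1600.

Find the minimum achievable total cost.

82500

Cheapest first:
Option 6 (20): use full 600 — 900 nurse-hours to go.
Option K (70): use full 600 — 300 nurse-hours to go.
Option H at 95: take 300 of its 400 — requirement met.
Option M, Option 27, Option N: unused.
Cost = 600×20 + 600×70 + 300×95 = 82500.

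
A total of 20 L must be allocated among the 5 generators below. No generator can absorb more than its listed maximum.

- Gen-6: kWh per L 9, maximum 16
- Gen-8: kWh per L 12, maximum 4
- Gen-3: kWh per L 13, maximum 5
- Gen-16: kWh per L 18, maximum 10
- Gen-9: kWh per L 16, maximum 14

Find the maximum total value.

340

Highest kWh per L first: Gen-16 18 > Gen-9 16 > Gen-3 13 > Gen-8 12 > Gen-6 9.
Gen-16 takes 10 to reach its cap of 10 ; 10 left.
Only 10 left; Gen-9 takes them to reach 10.
Total = 18×10 + 16×10 = 340.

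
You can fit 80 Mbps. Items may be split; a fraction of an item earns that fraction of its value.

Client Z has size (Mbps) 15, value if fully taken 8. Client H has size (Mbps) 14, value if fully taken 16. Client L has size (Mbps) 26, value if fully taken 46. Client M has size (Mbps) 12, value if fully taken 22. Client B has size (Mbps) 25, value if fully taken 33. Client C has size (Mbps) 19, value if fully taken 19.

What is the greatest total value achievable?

Rank by value-to-size ratio: Client M 22/12≈1.83, Client L 46/26≈1.77, Client B 33/25≈1.32, Client H 16/14≈1.14, Client C 19/19≈1, Client Z 8/15≈0.533.
Client M: take in full, 12 Mbps for value 22 ; 68 left.
All 26 Mbps of Client L fit (value 46) ; 42 remain.
All 25 Mbps of Client B fit (value 33) ; 17 remain.
Client H: take in full, 14 Mbps for value 16 ; 3 left.
Only 3 Mbps remain; take 3/19 of Client C for value 19×3/19 = 3.
Total value = 120.

120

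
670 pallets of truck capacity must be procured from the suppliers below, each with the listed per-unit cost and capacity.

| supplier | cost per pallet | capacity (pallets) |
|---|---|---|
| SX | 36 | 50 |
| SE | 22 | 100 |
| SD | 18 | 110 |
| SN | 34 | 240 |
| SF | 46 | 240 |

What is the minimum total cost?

21960

Fill from the cheapest supplier first.
SD at 18: take all 110 pallets — 560 still needed.
SE at 22: take all 100 pallets — 460 still needed.
SN at 34: take all 240 pallets — 220 still needed.
SX at 36: take all 50 pallets — 170 still needed.
SF (46): take the remaining 170 — done.
Cost = 110×18 + 100×22 + 240×34 + 50×36 + 170×46 = 21960.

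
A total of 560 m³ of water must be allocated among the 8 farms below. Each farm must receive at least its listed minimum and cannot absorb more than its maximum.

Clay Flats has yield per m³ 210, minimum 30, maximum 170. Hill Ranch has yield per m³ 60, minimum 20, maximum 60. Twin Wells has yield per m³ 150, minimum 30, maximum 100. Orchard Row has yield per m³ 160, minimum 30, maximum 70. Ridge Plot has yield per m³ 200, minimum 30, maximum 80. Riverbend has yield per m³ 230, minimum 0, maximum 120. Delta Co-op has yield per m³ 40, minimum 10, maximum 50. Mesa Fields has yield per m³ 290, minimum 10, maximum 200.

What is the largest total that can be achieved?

Meeting every minimum uses 30+20+30+30+30+0+10+10 = 160 m³, leaving 400.
Highest yield per m³ first: Mesa Fields 290 > Riverbend 230 > Clay Flats 210 > Ridge Plot 200 > Orchard Row 160 > Twin Wells 150 > Hill Ranch 60 > Delta Co-op 40.
Mesa Fields takes 190 more to reach its cap of 200 → 210 left.
Riverbend: +120 to 120 (cap) → 90 left.
Clay Flats has room for 140 more but only 90 remain, so it gets 120.
Total = 210×120 + 60×20 + 150×30 + 160×30 + 200×30 + 230×120 + 40×10 + 290×200 = 127700.

127700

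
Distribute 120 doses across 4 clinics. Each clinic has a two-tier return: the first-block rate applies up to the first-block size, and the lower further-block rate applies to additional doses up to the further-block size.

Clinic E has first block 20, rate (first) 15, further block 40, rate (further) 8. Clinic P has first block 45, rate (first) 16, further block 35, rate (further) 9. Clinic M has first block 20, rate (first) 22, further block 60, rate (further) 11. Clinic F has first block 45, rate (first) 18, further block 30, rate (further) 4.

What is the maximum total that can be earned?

2120

Order all 8 blocks by rate: Clinic M/tier1 22 > Clinic F/tier1 18 > Clinic P/tier1 16 > Clinic E/tier1 15 > Clinic M/tier2 11 > Clinic P/tier2 9 > Clinic E/tier2 8 > Clinic F/tier2 4.
Fill Clinic M tier1 block (20 at 22) — 100 left.
Clinic F tier1 at 18: fill all 45 — 55 left.
Clinic P tier1 at 16: fill all 45 — 10 left.
10 remain; put them into Clinic E tier1 at 15.
Total = 22×20 + 18×45 + 16×45 + 15×10 = 2120.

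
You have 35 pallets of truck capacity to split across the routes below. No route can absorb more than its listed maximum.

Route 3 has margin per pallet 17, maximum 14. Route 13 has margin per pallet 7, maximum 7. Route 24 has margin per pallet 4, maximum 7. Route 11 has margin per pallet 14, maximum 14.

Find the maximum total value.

Order the routes by margin per pallet: Route 3 17 > Route 11 14 > Route 13 7 > Route 24 4.
Give Route 3 14 to hit its cap of 14 → 21 left.
Give Route 11 14 to hit its cap of 14 → 7 left.
Route 13 takes 7 to reach its cap of 7 → 0 left.
Total = 17×14 + 7×7 + 14×14 = 483.

483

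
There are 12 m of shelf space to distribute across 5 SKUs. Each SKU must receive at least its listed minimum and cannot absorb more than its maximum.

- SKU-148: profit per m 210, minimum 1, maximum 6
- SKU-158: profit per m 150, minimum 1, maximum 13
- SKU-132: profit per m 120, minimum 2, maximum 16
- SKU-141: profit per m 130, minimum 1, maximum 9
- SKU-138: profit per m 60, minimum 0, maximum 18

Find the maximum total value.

Meeting every minimum uses 1+1+2+1+0 = 5 m, leaving 7.
Highest profit per m first: SKU-148 210 > SKU-158 150 > SKU-141 130 > SKU-132 120 > SKU-138 60.
SKU-148 takes 5 more to reach its cap of 6 — 2 left.
Only 2 left; SKU-158 takes them to reach 3.
Total = 210×6 + 150×3 + 120×2 + 130×1 = 2080.

2080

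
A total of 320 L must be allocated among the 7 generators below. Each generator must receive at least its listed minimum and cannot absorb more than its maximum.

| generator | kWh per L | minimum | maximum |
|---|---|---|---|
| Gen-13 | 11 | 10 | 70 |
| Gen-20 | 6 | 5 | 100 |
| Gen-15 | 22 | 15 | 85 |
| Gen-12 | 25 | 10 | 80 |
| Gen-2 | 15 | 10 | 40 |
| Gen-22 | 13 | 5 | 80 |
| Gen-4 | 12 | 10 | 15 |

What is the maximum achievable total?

Meeting every minimum uses 10+5+15+10+10+5+10 = 65 L, leaving 255.
Order the generators by kWh per L: Gen-12 25 > Gen-15 22 > Gen-2 15 > Gen-22 13 > Gen-4 12 > Gen-13 11 > Gen-20 6.
Gen-12 takes 70 more to reach its cap of 80 → 185 left.
Gen-15: +70 to 85 (cap) → 115 left.
Gen-2 takes 30 more to reach its cap of 40 → 85 left.
Gen-22 takes 75 more to reach its cap of 80 → 10 left.
Give Gen-4 5 more to hit its cap of 15 → 5 left.
Only 5 left; Gen-13 takes them to reach 15.
Total = 11×15 + 6×5 + 22×85 + 25×80 + 15×40 + 13×80 + 12×15 = 5885.

5885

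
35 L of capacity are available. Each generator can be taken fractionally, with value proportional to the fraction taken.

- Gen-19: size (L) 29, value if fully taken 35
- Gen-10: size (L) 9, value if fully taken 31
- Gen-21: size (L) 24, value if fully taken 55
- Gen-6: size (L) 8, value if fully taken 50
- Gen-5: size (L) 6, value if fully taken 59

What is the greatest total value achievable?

167.5

Sort by value density: Gen-5 59/6≈9.83, Gen-6 50/8≈6.25, Gen-10 31/9≈3.44, Gen-21 55/24≈2.29, Gen-19 35/29≈1.21.
Take all of Gen-5 (6 L, value 59) — 29 L left.
Gen-6: take in full, 8 L for value 50 — 21 left.
Gen-10: take in full, 9 L for value 31 — 12 left.
Only 12 L remain; take 12/24 of Gen-21 for value 55×12/24 = 27.5.
Total value = 167.5.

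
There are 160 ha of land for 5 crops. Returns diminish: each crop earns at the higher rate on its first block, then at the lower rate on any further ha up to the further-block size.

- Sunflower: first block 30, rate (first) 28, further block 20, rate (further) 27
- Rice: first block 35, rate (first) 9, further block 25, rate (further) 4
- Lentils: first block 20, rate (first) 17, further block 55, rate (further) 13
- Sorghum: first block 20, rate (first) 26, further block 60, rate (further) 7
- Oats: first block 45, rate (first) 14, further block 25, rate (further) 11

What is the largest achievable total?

3195

Rank every tier by rate: Sunflower/tier1 28 > Sunflower/tier2 27 > Sorghum/tier1 26 > Lentils/tier1 17 > Oats/tier1 14 > Lentils/tier2 13 > Oats/tier2 11 > Rice/tier1 9 > Sorghum/tier2 7 > Rice/tier2 4.
Sunflower/tier1 (28): +30 — 130 left.
Fill Sunflower tier2 block (20 at 27) — 110 left.
Sorghum tier1 at 26: fill all 20 — 90 left.
Fill Lentils tier1 block (20 at 17) — 70 left.
Oats/tier1 (14): +45 — 25 left.
Lentils tier2 at 13: only 25 left, fill 25.
Total = 28×30 + 27×20 + 26×20 + 17×20 + 14×45 + 13×25 = 3195.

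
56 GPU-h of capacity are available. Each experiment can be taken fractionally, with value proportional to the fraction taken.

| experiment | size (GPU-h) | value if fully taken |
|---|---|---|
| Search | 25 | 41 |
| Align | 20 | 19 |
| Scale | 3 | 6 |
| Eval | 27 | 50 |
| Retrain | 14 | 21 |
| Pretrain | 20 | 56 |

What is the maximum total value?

Sort by value density: Pretrain 56/20≈2.8, Scale 6/3≈2, Eval 50/27≈1.85, Search 41/25≈1.64, Retrain 21/14≈1.5, Align 19/20≈0.95.
Take all of Pretrain (20 GPU-h, value 56) ; 36 GPU-h left.
All 3 GPU-h of Scale fit (value 6) ; 33 remain.
All 27 GPU-h of Eval fit (value 50) ; 6 remain.
Only 6 GPU-h remain; take 6/25 of Search for value 41×6/25 = 9.84.
Total value = 121.84.

121.84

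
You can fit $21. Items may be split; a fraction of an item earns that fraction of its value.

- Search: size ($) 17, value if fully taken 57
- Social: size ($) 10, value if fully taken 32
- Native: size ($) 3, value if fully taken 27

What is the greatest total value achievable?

Best value per unit of size first: Native 27/3≈9, Search 57/17≈3.35, Social 32/10≈3.2.
All 3 $ of Native fit (value 27) → 18 remain.
Take all of Search (17 $, value 57) → 1 $ left.
Fill the last 1 $ with part of Social: 1/10 of it earns 3.2.
Total value = 87.2.

87.2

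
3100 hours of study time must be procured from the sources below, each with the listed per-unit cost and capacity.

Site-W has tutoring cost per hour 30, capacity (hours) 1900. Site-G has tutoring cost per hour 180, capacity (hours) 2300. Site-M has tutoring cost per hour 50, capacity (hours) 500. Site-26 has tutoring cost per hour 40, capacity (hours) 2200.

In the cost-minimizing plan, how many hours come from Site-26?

Cheapest first:
Site-W at 30: take all 1900 hours → 1200 still needed.
Take 1200 from Site-26 at 40 to finish.
Site-M, Site-G: unused.

1200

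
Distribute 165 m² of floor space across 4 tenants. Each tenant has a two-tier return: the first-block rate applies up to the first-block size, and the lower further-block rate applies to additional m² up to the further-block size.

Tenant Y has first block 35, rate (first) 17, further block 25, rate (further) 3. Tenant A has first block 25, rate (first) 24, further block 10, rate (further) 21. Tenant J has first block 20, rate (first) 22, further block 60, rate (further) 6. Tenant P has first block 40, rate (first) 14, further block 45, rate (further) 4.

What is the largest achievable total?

2615

Order all 8 blocks by rate: Tenant A/T1 24 > Tenant J/T1 22 > Tenant A/T2 21 > Tenant Y/T1 17 > Tenant P/T1 14 > Tenant J/T2 6 > Tenant P/T2 4 > Tenant Y/T2 3.
Fill Tenant A T1 block (25 at 24) ; 140 left.
Tenant J T1 at 22: fill all 20 ; 120 left.
Tenant A/T2 (21): +10 ; 110 left.
Fill Tenant Y T1 block (35 at 17) ; 75 left.
Fill Tenant P T1 block (40 at 14) ; 35 left.
Tenant J T2 at 6: only 35 left, fill 35.
Total = 24×25 + 22×20 + 21×10 + 17×35 + 14×40 + 6×35 = 2615.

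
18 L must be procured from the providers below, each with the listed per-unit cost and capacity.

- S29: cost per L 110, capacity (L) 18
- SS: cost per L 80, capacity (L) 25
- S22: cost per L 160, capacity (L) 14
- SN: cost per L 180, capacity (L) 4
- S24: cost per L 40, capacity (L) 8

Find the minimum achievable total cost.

1120

Fill from the cheapest provider first.
S24 (40): use full 8 → 10 L to go.
SS at 80: take 10 of its 25 → requirement met.
S29, S22, SN: unused.
Cost = 8×40 + 10×80 = 1120.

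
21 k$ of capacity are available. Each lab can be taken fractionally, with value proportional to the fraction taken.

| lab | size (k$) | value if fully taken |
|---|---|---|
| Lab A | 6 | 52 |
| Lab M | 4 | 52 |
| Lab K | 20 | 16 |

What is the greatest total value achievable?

Rank by value-to-size ratio: Lab M 52/4≈13, Lab A 52/6≈8.67, Lab K 16/20≈0.8.
Take all of Lab M (4 k$, value 52) → 17 k$ left.
All 6 k$ of Lab A fit (value 52) → 11 remain.
Fill the last 11 k$ with part of Lab K: 11/20 of it earns 8.8.
Total value = 112.8.

112.8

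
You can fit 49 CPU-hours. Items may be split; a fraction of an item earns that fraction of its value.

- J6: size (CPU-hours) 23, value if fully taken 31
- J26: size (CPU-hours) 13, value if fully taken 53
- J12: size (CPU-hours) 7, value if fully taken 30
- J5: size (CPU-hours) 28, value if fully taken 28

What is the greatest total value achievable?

Best value per unit of size first: J12 30/7≈4.29, J26 53/13≈4.08, J6 31/23≈1.35, J5 28/28≈1.
J12: take in full, 7 CPU-hours for value 30 ; 42 left.
All 13 CPU-hours of J26 fit (value 53) ; 29 remain.
J6: take in full, 23 CPU-hours for value 31 ; 6 left.
Fill the last 6 CPU-hours with part of J5: 6/28 of it earns 6.
Total value = 120.

120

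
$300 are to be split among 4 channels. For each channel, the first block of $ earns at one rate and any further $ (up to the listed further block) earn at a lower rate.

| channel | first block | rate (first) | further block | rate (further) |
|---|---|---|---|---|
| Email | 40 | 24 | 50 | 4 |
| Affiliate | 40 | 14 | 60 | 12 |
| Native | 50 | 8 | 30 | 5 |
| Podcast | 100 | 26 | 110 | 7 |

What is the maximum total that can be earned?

5310

Rank every tier by rate: Podcast/first 26 > Email/first 24 > Affiliate/first 14 > Affiliate/second 12 > Native/first 8 > Podcast/second 7 > Native/second 5 > Email/second 4.
Podcast first at 26: fill all 100 → 200 left.
Email/first (24): +40 → 160 left.
Affiliate first at 14: fill all 40 → 120 left.
Affiliate/second (12): +60 → 60 left.
Native/first (8): +50 → 10 left.
10 remain; put them into Podcast second at 7.
Total = 26×100 + 24×40 + 14×40 + 12×60 + 8×50 + 7×10 = 5310.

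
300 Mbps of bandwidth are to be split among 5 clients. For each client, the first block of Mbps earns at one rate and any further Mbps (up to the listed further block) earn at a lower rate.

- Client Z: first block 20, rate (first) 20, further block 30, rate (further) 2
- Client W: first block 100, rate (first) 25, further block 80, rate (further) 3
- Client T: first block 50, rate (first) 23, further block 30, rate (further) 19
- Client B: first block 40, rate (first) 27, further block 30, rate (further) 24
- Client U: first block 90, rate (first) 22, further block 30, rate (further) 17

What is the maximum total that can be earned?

7210

Treat each block as its own option and order by rate: Client B/tier1 27 > Client W/tier1 25 > Client B/tier2 24 > Client T/tier1 23 > Client U/tier1 22 > Client Z/tier1 20 > Client T/tier2 19 > Client U/tier2 17 > Client W/tier2 3 > Client Z/tier2 2.
Fill Client B tier1 block (40 at 27) ; 260 left.
Client W/tier1 (25): +100 ; 160 left.
Client B tier2 at 24: fill all 30 ; 130 left.
Fill Client T tier1 block (50 at 23) ; 80 left.
Client U/tier1: +80 of 90 at 22; pool empty.
Total = 27×40 + 25×100 + 24×30 + 23×50 + 22×80 = 7210.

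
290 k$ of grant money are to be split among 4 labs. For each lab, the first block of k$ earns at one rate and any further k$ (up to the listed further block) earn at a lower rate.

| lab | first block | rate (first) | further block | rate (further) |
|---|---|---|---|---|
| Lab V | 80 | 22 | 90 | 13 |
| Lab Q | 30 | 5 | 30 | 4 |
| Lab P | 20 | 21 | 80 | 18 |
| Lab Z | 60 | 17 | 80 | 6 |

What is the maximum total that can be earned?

Rank every tier by rate: Lab V/first 22 > Lab P/first 21 > Lab P/second 18 > Lab Z/first 17 > Lab V/second 13 > Lab Z/second 6 > Lab Q/first 5 > Lab Q/second 4.
Fill Lab V first block (80 at 22) ; 210 left.
Lab P first at 21: fill all 20 ; 190 left.
Fill Lab P second block (80 at 18) ; 110 left.
Lab Z first at 17: fill all 60 ; 50 left.
Lab V second at 13: only 50 left, fill 50.
Total = 22×80 + 21×20 + 18×80 + 17×60 + 13×50 = 5290.

5290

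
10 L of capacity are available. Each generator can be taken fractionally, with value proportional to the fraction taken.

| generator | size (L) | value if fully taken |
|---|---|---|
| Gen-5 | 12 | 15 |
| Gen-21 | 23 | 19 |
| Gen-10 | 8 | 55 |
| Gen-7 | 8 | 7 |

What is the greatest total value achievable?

Rank by value-to-size ratio: Gen-10 55/8≈6.88, Gen-5 15/12≈1.25, Gen-7 7/8≈0.875, Gen-21 19/23≈0.826.
Gen-10: take in full, 8 L for value 55 ; 2 left.
2 L left: a 2/12 share of Gen-5 gives 15×2/12 = 2.5.
Total value = 57.5.

57.5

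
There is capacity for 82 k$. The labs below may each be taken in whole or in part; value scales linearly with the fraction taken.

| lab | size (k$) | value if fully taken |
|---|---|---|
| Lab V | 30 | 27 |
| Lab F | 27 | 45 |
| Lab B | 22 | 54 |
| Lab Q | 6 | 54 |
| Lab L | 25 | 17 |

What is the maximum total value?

177.3

Rank by value-to-size ratio: Lab Q 54/6≈9, Lab B 54/22≈2.45, Lab F 45/27≈1.67, Lab V 27/30≈0.9, Lab L 17/25≈0.68.
Take all of Lab Q (6 k$, value 54) ; 76 k$ left.
All 22 k$ of Lab B fit (value 54) ; 54 remain.
Lab F: take in full, 27 k$ for value 45 ; 27 left.
27 k$ left: a 27/30 share of Lab V gives 27×27/30 = 24.3.
Total value = 177.3.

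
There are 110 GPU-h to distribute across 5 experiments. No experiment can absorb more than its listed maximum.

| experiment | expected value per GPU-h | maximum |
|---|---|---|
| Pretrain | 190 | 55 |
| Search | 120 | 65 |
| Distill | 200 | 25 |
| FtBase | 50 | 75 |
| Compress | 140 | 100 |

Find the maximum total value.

19650

Highest expected value per GPU-h first: Distill 200 > Pretrain 190 > Compress 140 > Search 120 > FtBase 50.
Distill takes 25 to reach its cap of 25 ; 85 left.
Pretrain takes 55 to reach its cap of 55 ; 30 left.
Compress: +30 (room for 100) → 30. Pool exhausted.
Total = 190×55 + 200×25 + 140×30 = 19650.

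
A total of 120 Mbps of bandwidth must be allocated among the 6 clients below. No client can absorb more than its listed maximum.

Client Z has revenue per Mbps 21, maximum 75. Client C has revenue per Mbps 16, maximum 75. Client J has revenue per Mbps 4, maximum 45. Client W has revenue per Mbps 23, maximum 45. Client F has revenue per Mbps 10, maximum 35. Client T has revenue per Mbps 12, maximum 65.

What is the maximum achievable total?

Highest revenue per Mbps first: Client W 23 > Client Z 21 > Client C 16 > Client T 12 > Client F 10 > Client J 4.
Give Client W 45 to hit its cap of 45 ; 75 left.
Client Z takes 75 to reach its cap of 75 ; 0 left.
Total = 21×75 + 23×45 = 2610.

2610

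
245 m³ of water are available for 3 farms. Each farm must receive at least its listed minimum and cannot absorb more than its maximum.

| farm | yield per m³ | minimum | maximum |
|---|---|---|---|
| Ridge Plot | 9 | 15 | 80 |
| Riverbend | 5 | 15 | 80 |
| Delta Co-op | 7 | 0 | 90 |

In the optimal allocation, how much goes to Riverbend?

Meeting every minimum uses 15+15+0 = 30 m³, leaving 215.
Rank by yield per m³: Ridge Plot 9 > Delta Co-op 7 > Riverbend 5.
Ridge Plot takes 65 more to reach its cap of 80 → 150 left.
Delta Co-op: +90 to 90 (cap) → 60 left.
Riverbend: +60 (room for 65) → 75. Pool exhausted.

75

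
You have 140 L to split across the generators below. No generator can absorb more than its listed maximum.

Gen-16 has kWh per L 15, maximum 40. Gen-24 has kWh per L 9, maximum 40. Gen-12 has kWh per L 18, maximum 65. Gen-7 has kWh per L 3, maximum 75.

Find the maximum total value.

Order the generators by kWh per L: Gen-12 18 > Gen-16 15 > Gen-24 9 > Gen-7 3.
Gen-12 takes 65 to reach its cap of 65 ; 75 left.
Gen-16 takes 40 to reach its cap of 40 ; 35 left.
Gen-24 has room for 40 but only 35 remain, so it gets 35.
Total = 15×40 + 9×35 + 18×65 = 2085.

2085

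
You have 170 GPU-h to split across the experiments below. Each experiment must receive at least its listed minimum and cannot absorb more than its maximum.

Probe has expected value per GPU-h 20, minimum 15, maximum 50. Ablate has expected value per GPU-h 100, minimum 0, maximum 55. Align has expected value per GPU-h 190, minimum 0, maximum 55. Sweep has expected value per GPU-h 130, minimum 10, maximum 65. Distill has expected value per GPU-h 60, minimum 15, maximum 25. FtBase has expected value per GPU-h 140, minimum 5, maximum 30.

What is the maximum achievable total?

Meeting every minimum uses 15+0+0+10+15+5 = 45 GPU-h, leaving 125.
Highest expected value per GPU-h first: Align 190 > FtBase 140 > Sweep 130 > Ablate 100 > Distill 60 > Probe 20.
Align takes 55 more to reach its cap of 55 ; 70 left.
Give FtBase 25 more to hit its cap of 30 ; 45 left.
Sweep: +45 (room for 55) → 55. Pool exhausted.
Total = 20×15 + 190×55 + 130×55 + 60×15 + 140×30 = 23000.

23000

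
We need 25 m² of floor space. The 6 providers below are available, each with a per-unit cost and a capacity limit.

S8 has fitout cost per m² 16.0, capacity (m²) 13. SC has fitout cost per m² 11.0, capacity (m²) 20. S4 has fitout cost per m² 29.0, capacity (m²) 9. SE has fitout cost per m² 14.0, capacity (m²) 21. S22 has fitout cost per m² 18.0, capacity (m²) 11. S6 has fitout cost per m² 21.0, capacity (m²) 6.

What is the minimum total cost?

290

Cheapest first:
SC (11.0): use full 20 → 5 m² to go.
SE at 14.0: take 5 of its 21 → requirement met.
S8, S22, S6, S4: unused.
Cost = 20×11.0 + 5×14.0 = 290.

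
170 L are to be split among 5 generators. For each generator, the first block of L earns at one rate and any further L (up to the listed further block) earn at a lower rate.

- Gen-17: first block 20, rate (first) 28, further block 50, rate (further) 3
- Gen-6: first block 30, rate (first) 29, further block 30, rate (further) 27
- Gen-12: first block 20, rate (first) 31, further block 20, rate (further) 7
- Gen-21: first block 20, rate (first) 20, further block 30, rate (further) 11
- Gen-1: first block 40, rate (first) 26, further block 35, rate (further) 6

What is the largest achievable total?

Order all 10 blocks by rate: Gen-12/tier1 31 > Gen-6/tier1 29 > Gen-17/tier1 28 > Gen-6/tier2 27 > Gen-1/tier1 26 > Gen-21/tier1 20 > Gen-21/tier2 11 > Gen-12/tier2 7 > Gen-1/tier2 6 > Gen-17/tier2 3.
Gen-12 tier1 at 31: fill all 20 — 150 left.
Gen-6 tier1 at 29: fill all 30 — 120 left.
Gen-17/tier1 (28): +20 — 100 left.
Fill Gen-6 tier2 block (30 at 27) — 70 left.
Gen-1 tier1 at 26: fill all 40 — 30 left.
Gen-21/tier1 (20): +20 — 10 left.
10 remain; put them into Gen-21 tier2 at 11.
Total = 31×20 + 29×30 + 28×20 + 27×30 + 26×40 + 20×20 + 11×10 = 4410.

4410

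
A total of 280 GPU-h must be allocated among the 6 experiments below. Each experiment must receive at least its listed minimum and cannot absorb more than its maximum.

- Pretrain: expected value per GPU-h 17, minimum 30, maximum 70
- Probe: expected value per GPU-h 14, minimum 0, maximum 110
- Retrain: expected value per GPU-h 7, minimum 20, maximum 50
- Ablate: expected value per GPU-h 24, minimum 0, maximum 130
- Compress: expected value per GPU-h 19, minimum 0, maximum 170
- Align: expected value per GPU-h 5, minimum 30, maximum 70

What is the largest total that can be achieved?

Meeting every minimum uses 30+0+20+0+0+30 = 80 GPU-h, leaving 200.
Rank by expected value per GPU-h: Ablate 24 > Compress 19 > Pretrain 17 > Probe 14 > Retrain 7 > Align 5.
Ablate takes 130 more to reach its cap of 130 → 70 left.
Only 70 left; Compress takes them to reach 70.
Total = 17×30 + 7×20 + 24×130 + 19×70 + 5×30 = 5250.

5250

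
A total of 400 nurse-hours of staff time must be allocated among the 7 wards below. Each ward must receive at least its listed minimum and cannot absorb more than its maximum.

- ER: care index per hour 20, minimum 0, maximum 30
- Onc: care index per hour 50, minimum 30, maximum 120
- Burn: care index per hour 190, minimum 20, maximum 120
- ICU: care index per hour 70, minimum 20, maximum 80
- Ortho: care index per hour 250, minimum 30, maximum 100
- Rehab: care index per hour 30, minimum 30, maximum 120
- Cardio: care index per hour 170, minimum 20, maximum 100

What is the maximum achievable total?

Meeting every minimum uses 0+30+20+20+30+30+20 = 150 nurse-hours, leaving 250.
Order the wards by care index per hour: Ortho 250 > Burn 190 > Cardio 170 > ICU 70 > Onc 50 > Rehab 30 > ER 20.
Ortho takes 70 more to reach its cap of 100 ; 180 left.
Burn: +100 to 120 (cap) ; 80 left.
Cardio takes 80 more to reach its cap of 100 ; 0 left.
Total = 50×30 + 190×120 + 70×20 + 250×100 + 30×30 + 170×100 = 68600.

68600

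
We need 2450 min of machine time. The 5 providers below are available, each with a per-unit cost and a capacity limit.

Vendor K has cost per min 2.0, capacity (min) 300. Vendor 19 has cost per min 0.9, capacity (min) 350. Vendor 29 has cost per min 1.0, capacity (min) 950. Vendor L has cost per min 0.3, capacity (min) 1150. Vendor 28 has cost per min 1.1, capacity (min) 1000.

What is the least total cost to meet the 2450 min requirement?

Use providers in increasing cost order.
Vendor L at 0.3: take all 1150 min → 1300 still needed.
Take 350 from Vendor 19 at 0.9 → need 950 more.
Take 950 from Vendor 29 at 1.0 → need 0 more.
Vendor 28, Vendor K: unused.
Cost = 1150×0.3 + 350×0.9 + 950×1.0 = 1610.

1610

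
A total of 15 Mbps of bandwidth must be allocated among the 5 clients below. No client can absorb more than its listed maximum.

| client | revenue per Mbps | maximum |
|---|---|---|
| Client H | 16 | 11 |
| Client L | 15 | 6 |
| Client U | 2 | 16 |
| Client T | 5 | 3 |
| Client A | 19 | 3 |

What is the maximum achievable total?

248

Highest revenue per Mbps first: Client A 19 > Client H 16 > Client L 15 > Client T 5 > Client U 2.
Client A: +3 to 3 (cap) → 12 left.
Client H: +11 to 11 (cap) → 1 left.
Client L has room for 6 but only 1 remain, so it gets 1.
Total = 16×11 + 15×1 + 19×3 = 248.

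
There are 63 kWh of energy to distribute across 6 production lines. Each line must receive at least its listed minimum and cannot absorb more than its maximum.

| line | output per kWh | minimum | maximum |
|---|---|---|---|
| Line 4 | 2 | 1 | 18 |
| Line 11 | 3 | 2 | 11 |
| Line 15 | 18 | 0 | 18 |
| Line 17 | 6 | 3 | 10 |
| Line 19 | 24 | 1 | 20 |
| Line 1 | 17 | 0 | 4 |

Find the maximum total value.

964

Meeting every minimum uses 1+2+0+3+1+0 = 7 kWh, leaving 56.
Rank by output per kWh: Line 19 24 > Line 15 18 > Line 1 17 > Line 17 6 > Line 11 3 > Line 4 2.
Line 19: +19 to 20 (cap) — 37 left.
Line 15 takes 18 more to reach its cap of 18 — 19 left.
Give Line 1 4 more to hit its cap of 4 — 15 left.
Line 17 takes 7 more to reach its cap of 10 — 8 left.
Line 11 has room for 9 more but only 8 remain, so it gets 10.
Total = 2×1 + 3×10 + 18×18 + 6×10 + 24×20 + 17×4 = 964.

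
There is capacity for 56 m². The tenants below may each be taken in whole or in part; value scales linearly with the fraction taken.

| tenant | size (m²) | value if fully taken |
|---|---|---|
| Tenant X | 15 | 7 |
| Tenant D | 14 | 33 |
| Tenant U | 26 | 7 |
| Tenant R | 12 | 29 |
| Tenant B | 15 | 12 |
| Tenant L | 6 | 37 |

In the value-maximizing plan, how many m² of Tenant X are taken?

Best value per unit of size first: Tenant L 37/6≈6.17, Tenant R 29/12≈2.42, Tenant D 33/14≈2.36, Tenant B 12/15≈0.8, Tenant X 7/15≈0.467, Tenant U 7/26≈0.269.
Take all of Tenant L (6 m², value 37) → 50 m² left.
Take all of Tenant R (12 m², value 29) → 38 m² left.
Take all of Tenant D (14 m², value 33) → 24 m² left.
Tenant B: take in full, 15 m² for value 12 → 9 left.
9 m² left: a 9/15 share of Tenant X gives 7×9/15 = 4.2.

9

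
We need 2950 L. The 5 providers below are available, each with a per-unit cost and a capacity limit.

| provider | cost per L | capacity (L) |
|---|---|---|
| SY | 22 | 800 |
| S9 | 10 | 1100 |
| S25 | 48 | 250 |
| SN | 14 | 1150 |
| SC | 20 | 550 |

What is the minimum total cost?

41400

Use providers in increasing cost order.
S9 (10): use full 1100 ; 1850 L to go.
Take 1150 from SN at 14 ; need 700 more.
SC (20): use full 550 ; 150 L to go.
Take 150 from SY at 22 to finish.
S25: unused.
Cost = 1100×10 + 1150×14 + 550×20 + 150×22 = 41400.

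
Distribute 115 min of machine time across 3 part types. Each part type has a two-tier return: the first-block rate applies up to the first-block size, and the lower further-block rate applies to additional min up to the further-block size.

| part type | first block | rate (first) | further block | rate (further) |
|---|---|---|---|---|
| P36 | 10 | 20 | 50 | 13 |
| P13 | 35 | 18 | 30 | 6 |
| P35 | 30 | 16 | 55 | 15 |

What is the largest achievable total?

Rank every tier by rate: P36/tier1 20 > P13/tier1 18 > P35/tier1 16 > P35/tier2 15 > P36/tier2 13 > P13/tier2 6.
Fill P36 tier1 block (10 at 20) — 105 left.
Fill P13 tier1 block (35 at 18) — 70 left.
P35 tier1 at 16: fill all 30 — 40 left.
P35/tier2: +40 of 55 at 15; pool empty.
Total = 20×10 + 18×35 + 16×30 + 15×40 = 1910.

1910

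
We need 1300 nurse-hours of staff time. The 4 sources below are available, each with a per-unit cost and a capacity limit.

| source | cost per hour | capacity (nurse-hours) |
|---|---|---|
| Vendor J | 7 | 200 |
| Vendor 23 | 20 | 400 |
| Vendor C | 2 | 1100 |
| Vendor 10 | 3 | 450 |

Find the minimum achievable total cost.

2800

Use sources in increasing cost order.
Vendor C (2): use full 1100 ; 200 nurse-hours to go.
Take 200 from Vendor 10 at 3 to finish.
Vendor J, Vendor 23: unused.
Cost = 1100×2 + 200×3 = 2800.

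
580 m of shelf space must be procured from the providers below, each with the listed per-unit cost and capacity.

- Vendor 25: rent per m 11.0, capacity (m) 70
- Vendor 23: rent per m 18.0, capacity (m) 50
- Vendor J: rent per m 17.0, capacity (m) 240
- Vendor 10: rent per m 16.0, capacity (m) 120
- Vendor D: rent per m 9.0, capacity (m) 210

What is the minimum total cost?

7640

Fill from the cheapest provider first.
Take 210 from Vendor D at 9.0 — need 370 more.
Vendor 25 (11.0): use full 70 — 300 m to go.
Vendor 10 (16.0): use full 120 — 180 m to go.
Take 180 from Vendor J at 17.0 to finish.
Vendor 23: unused.
Cost = 210×9.0 + 70×11.0 + 120×16.0 + 180×17.0 = 7640.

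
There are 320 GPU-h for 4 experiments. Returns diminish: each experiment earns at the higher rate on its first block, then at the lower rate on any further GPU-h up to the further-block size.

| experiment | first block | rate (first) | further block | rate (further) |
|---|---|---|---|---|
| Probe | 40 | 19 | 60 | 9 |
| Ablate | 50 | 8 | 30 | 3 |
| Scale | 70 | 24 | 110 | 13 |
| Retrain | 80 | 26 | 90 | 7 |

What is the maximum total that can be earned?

Rank every tier by rate: Retrain/tier1 26 > Scale/tier1 24 > Probe/tier1 19 > Scale/tier2 13 > Probe/tier2 9 > Ablate/tier1 8 > Retrain/tier2 7 > Ablate/tier2 3.
Retrain/tier1 (26): +80 ; 240 left.
Scale/tier1 (24): +70 ; 170 left.
Fill Probe tier1 block (40 at 19) ; 130 left.
Fill Scale tier2 block (110 at 13) ; 20 left.
20 remain; put them into Probe tier2 at 9.
Total = 26×80 + 24×70 + 19×40 + 13×110 + 9×20 = 6130.

6130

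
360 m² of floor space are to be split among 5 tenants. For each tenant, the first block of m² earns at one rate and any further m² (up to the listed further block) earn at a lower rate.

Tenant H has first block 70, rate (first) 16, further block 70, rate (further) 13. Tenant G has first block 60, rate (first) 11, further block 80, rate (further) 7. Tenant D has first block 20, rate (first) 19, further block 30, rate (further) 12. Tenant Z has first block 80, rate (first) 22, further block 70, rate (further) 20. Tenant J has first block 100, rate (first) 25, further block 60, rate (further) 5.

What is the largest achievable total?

Rank every tier by rate: Tenant J/first 25 > Tenant Z/first 22 > Tenant Z/second 20 > Tenant D/first 19 > Tenant H/first 16 > Tenant H/second 13 > Tenant D/second 12 > Tenant G/first 11 > Tenant G/second 7 > Tenant J/second 5.
Tenant J/first (25): +100 — 260 left.
Fill Tenant Z first block (80 at 22) — 180 left.
Fill Tenant Z second block (70 at 20) — 110 left.
Fill Tenant D first block (20 at 19) — 90 left.
Fill Tenant H first block (70 at 16) — 20 left.
20 remain; put them into Tenant H second at 13.
Total = 25×100 + 22×80 + 20×70 + 19×20 + 16×70 + 13×20 = 7420.

7420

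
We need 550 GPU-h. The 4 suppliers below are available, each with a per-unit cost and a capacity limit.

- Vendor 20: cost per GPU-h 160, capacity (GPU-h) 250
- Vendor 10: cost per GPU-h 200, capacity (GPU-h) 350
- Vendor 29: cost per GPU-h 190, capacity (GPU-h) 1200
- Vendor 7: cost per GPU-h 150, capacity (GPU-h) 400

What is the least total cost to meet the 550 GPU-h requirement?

Fill from the cheapest supplier first.
Vendor 7 at 150: take all 400 GPU-h — 150 still needed.
Vendor 20 at 160: take 150 of its 250 — requirement met.
Vendor 29, Vendor 10: unused.
Cost = 400×150 + 150×160 = 84000.

84000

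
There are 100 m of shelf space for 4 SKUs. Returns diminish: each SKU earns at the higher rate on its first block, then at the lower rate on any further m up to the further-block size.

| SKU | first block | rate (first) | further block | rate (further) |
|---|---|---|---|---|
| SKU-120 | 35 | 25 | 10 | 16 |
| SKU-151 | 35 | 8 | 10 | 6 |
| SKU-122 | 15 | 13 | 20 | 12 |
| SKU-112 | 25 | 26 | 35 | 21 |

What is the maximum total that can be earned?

Order all 8 blocks by rate: SKU-112/T1 26 > SKU-120/T1 25 > SKU-112/T2 21 > SKU-120/T2 16 > SKU-122/T1 13 > SKU-122/T2 12 > SKU-151/T1 8 > SKU-151/T2 6.
SKU-112/T1 (26): +25 — 75 left.
SKU-120/T1 (25): +35 — 40 left.
Fill SKU-112 T2 block (35 at 21) — 5 left.
SKU-120 T2 at 16: only 5 left, fill 5.
Total = 26×25 + 25×35 + 21×35 + 16×5 = 2340.

2340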